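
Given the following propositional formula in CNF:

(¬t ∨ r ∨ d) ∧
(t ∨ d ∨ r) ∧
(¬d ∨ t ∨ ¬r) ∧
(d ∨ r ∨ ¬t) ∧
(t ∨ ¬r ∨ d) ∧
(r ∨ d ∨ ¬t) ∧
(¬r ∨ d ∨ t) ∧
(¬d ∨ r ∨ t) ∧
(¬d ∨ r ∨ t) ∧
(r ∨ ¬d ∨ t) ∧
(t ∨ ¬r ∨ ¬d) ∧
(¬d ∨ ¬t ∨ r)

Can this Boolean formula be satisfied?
Yes

Yes, the formula is satisfiable.

One satisfying assignment is: t=True, r=True, d=False

Verification: With this assignment, all 12 clauses evaluate to true.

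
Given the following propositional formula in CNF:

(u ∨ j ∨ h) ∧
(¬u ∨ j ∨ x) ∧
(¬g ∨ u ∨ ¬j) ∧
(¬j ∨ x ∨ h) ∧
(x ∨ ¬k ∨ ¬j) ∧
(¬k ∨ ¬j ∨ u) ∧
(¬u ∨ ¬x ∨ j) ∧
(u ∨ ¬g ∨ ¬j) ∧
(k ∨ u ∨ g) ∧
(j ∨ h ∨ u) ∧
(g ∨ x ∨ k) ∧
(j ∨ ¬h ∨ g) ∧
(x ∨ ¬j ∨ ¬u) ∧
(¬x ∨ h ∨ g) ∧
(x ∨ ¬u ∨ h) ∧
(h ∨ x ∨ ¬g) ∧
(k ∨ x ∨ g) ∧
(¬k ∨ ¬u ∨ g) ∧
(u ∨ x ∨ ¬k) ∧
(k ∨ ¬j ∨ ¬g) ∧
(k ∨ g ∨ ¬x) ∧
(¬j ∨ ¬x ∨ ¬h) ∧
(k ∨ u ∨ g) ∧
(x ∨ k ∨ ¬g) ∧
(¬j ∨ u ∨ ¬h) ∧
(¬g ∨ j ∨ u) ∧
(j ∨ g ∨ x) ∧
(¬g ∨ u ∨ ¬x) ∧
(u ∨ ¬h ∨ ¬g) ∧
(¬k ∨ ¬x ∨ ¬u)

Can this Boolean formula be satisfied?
No

No, the formula is not satisfiable.

No assignment of truth values to the variables can make all 30 clauses true simultaneously.

The formula is UNSAT (unsatisfiable).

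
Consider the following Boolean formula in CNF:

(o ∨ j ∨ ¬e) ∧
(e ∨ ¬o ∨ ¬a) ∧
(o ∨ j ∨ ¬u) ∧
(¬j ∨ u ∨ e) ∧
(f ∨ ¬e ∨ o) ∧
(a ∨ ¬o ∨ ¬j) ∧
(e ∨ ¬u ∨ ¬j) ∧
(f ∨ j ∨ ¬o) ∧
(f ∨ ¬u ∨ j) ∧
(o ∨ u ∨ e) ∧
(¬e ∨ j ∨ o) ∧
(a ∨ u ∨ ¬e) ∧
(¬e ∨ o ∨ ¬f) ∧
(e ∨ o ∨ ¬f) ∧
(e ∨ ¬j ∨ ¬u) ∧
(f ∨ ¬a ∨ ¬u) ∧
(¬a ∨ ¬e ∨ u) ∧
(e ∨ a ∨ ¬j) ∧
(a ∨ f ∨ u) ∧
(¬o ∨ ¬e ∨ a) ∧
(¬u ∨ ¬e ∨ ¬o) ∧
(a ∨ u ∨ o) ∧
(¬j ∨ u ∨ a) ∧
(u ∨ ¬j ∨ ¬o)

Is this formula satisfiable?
Yes

Yes, the formula is satisfiable.

One satisfying assignment is: o=True, j=False, u=False, a=False, f=True, e=False

Verification: With this assignment, all 24 clauses evaluate to true.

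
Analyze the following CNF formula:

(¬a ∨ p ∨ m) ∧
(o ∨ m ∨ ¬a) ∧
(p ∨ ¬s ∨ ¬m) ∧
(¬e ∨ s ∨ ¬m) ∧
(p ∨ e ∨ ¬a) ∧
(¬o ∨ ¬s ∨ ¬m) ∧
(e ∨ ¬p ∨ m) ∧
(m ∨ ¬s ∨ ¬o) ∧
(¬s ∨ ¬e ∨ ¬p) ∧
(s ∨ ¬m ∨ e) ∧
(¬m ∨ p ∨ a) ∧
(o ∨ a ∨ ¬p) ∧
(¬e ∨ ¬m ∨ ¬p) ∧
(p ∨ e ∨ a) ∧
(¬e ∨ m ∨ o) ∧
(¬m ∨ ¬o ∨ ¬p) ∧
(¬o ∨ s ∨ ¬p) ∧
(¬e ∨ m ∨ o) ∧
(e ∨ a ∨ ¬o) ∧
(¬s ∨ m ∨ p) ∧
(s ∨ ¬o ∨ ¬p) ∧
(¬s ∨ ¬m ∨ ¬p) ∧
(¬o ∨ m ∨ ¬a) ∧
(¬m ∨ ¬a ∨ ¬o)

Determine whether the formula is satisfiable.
Yes

Yes, the formula is satisfiable.

One satisfying assignment is: p=False, m=False, a=False, s=False, e=True, o=True

Verification: With this assignment, all 24 clauses evaluate to true.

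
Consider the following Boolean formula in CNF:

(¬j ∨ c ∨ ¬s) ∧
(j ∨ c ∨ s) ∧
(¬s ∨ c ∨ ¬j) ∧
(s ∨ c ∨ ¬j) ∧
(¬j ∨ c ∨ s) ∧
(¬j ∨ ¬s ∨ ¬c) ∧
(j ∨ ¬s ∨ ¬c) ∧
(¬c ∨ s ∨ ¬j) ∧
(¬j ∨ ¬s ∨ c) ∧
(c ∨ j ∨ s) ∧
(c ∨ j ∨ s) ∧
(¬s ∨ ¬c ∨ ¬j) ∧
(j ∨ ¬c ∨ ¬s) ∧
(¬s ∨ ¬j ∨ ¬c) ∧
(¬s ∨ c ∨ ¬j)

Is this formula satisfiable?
Yes

Yes, the formula is satisfiable.

One satisfying assignment is: c=True, j=False, s=False

Verification: With this assignment, all 15 clauses evaluate to true.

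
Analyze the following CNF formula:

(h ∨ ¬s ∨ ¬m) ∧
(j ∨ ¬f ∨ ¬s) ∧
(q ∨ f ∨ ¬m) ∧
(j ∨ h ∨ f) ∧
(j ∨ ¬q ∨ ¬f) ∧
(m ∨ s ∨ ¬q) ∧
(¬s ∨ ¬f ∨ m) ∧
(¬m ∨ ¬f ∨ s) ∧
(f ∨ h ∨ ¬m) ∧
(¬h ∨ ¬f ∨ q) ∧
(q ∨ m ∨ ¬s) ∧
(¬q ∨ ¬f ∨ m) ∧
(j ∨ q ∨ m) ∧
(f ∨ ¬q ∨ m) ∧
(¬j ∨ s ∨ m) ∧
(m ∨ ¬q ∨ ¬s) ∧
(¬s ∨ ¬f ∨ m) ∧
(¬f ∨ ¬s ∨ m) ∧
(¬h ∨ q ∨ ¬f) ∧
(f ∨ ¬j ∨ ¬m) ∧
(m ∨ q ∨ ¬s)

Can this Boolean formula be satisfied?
Yes

Yes, the formula is satisfiable.

One satisfying assignment is: h=True, f=False, s=False, m=True, q=True, j=False

Verification: With this assignment, all 21 clauses evaluate to true.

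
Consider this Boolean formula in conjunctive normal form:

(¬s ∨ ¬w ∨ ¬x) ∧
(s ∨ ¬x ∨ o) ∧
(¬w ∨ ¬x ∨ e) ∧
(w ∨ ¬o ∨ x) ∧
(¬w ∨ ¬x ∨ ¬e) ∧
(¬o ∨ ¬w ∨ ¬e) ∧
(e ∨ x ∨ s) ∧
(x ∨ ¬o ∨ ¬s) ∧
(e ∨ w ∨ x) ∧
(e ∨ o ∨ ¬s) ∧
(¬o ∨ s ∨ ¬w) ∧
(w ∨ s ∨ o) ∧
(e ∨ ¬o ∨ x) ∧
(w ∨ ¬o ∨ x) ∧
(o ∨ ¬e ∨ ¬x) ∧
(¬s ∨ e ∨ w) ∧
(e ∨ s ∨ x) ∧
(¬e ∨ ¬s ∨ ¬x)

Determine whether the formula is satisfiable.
Yes

Yes, the formula is satisfiable.

One satisfying assignment is: o=False, s=False, e=True, x=False, w=True

Verification: With this assignment, all 18 clauses evaluate to true.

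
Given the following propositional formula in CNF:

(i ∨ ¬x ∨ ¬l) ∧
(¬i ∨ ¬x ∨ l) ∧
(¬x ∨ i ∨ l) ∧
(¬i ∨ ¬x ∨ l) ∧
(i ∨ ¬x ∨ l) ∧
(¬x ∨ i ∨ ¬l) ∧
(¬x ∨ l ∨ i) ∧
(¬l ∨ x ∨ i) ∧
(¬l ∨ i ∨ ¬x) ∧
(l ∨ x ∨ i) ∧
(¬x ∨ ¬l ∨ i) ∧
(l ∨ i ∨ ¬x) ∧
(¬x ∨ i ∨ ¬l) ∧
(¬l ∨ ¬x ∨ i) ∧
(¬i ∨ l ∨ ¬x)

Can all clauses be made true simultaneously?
Yes

Yes, the formula is satisfiable.

One satisfying assignment is: i=True, l=False, x=False

Verification: With this assignment, all 15 clauses evaluate to true.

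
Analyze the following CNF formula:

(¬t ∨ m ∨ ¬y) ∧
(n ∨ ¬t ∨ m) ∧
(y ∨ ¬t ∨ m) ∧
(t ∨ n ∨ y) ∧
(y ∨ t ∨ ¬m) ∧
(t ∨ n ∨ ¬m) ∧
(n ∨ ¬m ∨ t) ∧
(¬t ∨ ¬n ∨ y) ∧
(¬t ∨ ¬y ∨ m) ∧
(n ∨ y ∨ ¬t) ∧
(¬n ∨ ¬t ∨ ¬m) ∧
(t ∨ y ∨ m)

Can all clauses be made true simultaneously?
Yes

Yes, the formula is satisfiable.

One satisfying assignment is: t=False, m=False, y=True, n=False

Verification: With this assignment, all 12 clauses evaluate to true.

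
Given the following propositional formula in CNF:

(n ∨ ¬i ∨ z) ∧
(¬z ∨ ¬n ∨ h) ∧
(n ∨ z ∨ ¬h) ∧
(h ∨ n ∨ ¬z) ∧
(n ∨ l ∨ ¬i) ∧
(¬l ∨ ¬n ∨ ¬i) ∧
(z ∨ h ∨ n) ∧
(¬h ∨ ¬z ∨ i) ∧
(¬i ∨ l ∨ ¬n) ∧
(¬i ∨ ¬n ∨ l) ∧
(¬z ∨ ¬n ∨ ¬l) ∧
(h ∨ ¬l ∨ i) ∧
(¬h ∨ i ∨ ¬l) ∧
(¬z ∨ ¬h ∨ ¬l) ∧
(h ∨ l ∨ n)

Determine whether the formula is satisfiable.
Yes

Yes, the formula is satisfiable.

One satisfying assignment is: z=False, h=False, l=False, i=False, n=True

Verification: With this assignment, all 15 clauses evaluate to true.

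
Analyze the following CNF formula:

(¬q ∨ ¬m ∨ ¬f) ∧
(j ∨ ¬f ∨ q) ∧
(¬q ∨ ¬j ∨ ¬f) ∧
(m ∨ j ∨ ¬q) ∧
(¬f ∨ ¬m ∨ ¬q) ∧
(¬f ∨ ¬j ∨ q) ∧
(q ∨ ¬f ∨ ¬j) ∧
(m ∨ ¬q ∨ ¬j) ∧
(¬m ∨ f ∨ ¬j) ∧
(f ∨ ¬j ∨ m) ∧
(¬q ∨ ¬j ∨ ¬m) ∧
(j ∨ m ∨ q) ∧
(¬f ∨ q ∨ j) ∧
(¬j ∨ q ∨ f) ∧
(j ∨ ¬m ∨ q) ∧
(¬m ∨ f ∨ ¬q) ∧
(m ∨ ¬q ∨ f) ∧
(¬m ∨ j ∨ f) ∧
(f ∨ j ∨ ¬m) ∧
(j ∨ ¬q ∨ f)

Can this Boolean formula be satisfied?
No

No, the formula is not satisfiable.

No assignment of truth values to the variables can make all 20 clauses true simultaneously.

The formula is UNSAT (unsatisfiable).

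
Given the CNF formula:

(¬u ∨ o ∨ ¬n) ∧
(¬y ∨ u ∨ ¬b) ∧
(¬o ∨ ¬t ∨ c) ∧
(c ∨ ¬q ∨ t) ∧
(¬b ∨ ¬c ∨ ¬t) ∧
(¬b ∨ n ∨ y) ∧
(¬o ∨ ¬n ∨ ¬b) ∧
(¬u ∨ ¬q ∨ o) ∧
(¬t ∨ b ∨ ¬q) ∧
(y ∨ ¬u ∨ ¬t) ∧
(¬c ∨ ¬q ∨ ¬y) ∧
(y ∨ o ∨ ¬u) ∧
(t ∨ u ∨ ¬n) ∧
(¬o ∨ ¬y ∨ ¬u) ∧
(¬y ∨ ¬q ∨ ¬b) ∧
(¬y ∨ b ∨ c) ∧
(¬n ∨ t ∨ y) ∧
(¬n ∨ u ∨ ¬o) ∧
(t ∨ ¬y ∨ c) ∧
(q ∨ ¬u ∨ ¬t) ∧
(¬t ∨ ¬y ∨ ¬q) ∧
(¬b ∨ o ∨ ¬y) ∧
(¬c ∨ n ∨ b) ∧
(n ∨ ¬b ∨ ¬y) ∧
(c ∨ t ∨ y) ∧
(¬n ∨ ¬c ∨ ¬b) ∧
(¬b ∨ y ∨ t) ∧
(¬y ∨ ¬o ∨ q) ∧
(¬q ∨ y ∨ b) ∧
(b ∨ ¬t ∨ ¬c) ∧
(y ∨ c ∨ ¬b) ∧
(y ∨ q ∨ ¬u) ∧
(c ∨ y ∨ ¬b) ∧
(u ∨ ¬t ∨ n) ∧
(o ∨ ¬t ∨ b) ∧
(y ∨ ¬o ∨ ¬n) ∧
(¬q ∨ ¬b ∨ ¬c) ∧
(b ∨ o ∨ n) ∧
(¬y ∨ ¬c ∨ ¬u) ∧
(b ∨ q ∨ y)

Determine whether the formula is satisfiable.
No

No, the formula is not satisfiable.

No assignment of truth values to the variables can make all 40 clauses true simultaneously.

The formula is UNSAT (unsatisfiable).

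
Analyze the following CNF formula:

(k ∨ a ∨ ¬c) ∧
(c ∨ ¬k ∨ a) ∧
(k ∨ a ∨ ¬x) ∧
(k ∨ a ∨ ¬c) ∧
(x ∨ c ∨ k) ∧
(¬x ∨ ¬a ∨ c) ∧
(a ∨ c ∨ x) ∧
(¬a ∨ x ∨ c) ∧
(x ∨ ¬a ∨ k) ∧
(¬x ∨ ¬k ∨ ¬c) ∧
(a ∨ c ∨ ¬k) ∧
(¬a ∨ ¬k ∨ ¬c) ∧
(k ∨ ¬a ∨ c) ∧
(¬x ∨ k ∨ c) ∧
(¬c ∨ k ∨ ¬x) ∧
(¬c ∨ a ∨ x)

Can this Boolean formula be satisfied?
No

No, the formula is not satisfiable.

No assignment of truth values to the variables can make all 16 clauses true simultaneously.

The formula is UNSAT (unsatisfiable).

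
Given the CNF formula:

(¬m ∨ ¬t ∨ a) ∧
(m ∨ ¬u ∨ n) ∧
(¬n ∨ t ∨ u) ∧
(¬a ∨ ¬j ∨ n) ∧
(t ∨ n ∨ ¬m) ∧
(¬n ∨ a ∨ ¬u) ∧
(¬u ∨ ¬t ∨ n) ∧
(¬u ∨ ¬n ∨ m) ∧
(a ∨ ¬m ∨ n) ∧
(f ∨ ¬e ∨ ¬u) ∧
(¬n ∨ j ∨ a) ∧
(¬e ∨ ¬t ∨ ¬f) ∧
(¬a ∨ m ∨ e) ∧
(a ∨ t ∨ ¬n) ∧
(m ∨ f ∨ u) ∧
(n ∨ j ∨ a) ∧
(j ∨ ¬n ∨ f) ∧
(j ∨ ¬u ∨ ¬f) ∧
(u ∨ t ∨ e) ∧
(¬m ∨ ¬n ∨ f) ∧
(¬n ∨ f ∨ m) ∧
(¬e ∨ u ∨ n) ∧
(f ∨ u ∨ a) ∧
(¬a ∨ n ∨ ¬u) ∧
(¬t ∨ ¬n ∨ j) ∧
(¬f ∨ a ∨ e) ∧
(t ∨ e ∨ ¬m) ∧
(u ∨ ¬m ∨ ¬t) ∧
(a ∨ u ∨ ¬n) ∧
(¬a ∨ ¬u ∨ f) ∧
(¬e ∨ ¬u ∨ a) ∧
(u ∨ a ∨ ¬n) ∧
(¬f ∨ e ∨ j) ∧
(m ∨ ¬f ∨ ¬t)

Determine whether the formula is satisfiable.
Yes

Yes, the formula is satisfiable.

One satisfying assignment is: e=True, f=True, m=True, n=True, u=True, a=True, j=True, t=False

Verification: With this assignment, all 34 clauses evaluate to true.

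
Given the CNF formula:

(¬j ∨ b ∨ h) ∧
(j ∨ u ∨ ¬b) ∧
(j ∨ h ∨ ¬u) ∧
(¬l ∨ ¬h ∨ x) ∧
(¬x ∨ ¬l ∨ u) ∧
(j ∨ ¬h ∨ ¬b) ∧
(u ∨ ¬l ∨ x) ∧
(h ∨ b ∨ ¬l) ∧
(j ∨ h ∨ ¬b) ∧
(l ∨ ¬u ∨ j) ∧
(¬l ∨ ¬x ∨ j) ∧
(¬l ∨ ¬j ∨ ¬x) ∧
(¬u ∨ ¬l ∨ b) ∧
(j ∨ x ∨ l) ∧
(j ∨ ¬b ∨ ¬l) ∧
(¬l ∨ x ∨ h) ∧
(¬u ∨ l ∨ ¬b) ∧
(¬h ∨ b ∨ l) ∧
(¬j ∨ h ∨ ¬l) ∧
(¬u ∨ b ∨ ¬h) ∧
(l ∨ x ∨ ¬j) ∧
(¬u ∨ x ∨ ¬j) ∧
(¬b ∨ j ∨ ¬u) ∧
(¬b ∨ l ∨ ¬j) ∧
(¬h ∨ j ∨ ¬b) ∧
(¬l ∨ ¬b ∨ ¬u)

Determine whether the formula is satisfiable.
Yes

Yes, the formula is satisfiable.

One satisfying assignment is: u=False, j=False, l=False, b=False, h=False, x=True

Verification: With this assignment, all 26 clauses evaluate to true.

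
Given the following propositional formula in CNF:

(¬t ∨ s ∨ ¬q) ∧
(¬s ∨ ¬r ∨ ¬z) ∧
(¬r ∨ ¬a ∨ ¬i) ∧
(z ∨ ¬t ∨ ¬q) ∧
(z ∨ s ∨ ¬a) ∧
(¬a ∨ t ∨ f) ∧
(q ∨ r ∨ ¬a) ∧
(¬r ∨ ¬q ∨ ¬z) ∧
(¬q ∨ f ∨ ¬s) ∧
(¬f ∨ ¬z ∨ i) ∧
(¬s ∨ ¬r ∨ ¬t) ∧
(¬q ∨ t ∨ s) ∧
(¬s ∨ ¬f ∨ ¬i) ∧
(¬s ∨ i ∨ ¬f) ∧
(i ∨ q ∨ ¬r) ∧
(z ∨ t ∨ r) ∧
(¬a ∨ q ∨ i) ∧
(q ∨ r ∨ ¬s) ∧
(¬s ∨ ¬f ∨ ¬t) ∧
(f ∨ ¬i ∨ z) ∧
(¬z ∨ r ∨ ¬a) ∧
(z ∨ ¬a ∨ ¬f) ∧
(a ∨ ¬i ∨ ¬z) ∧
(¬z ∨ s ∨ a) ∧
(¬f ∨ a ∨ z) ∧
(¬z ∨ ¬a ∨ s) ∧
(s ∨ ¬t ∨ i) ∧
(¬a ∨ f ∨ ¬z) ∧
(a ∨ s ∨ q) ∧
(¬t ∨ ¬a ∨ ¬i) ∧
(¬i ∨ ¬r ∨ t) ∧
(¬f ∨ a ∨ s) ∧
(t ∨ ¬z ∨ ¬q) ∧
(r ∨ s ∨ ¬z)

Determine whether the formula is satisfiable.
No

No, the formula is not satisfiable.

No assignment of truth values to the variables can make all 34 clauses true simultaneously.

The formula is UNSAT (unsatisfiable).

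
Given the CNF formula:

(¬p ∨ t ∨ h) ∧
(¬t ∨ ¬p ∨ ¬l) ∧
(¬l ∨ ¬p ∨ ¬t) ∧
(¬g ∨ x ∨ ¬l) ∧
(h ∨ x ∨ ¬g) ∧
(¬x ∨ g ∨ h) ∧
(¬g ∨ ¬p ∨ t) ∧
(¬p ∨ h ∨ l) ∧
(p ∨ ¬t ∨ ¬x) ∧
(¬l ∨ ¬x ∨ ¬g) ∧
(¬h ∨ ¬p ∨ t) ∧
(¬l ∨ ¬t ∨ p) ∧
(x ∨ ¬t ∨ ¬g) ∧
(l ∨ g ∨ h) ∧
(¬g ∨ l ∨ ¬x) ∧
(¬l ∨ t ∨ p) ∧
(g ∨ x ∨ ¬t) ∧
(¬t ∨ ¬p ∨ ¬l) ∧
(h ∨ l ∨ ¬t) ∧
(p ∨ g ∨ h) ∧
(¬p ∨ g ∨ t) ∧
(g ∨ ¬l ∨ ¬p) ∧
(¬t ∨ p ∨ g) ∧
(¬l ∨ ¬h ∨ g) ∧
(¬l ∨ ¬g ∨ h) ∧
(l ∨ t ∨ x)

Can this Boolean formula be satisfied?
Yes

Yes, the formula is satisfiable.

One satisfying assignment is: g=False, t=True, h=True, p=True, x=True, l=False

Verification: With this assignment, all 26 clauses evaluate to true.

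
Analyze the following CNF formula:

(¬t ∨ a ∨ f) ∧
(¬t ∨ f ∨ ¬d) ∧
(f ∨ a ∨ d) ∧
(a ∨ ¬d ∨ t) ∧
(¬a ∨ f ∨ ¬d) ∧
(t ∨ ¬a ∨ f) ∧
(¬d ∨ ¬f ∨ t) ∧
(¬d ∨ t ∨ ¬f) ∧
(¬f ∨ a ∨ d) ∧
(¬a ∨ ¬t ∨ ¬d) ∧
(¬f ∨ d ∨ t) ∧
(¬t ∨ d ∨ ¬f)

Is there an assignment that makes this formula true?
Yes

Yes, the formula is satisfiable.

One satisfying assignment is: d=False, t=True, f=False, a=True

Verification: With this assignment, all 12 clauses evaluate to true.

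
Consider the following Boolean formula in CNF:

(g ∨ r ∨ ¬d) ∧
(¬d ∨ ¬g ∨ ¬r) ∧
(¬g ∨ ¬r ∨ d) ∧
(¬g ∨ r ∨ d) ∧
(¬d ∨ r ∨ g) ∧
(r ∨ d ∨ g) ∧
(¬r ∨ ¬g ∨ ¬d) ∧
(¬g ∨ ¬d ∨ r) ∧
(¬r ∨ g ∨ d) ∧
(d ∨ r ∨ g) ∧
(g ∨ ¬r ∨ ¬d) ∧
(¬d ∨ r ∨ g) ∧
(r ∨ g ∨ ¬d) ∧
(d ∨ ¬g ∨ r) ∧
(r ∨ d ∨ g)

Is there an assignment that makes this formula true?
No

No, the formula is not satisfiable.

No assignment of truth values to the variables can make all 15 clauses true simultaneously.

The formula is UNSAT (unsatisfiable).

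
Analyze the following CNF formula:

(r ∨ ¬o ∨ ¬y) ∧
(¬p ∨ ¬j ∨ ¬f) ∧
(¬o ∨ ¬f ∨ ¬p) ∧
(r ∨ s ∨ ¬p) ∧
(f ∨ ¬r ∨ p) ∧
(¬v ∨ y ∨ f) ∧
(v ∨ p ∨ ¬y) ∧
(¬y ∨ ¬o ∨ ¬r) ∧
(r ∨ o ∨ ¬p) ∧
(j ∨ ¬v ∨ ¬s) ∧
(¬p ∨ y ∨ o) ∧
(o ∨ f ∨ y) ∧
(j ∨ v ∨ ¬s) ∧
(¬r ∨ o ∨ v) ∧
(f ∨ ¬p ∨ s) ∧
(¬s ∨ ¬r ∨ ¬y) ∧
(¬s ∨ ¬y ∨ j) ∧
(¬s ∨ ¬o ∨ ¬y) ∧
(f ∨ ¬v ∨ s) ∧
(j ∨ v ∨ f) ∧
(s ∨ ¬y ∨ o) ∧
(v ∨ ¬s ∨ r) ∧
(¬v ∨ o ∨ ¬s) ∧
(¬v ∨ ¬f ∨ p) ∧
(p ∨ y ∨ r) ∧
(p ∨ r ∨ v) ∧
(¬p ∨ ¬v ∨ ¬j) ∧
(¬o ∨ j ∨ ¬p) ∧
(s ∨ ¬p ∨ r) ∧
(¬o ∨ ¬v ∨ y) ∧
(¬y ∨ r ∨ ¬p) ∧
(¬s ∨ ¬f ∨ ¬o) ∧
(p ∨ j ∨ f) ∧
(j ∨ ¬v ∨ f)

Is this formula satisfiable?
Yes

Yes, the formula is satisfiable.

One satisfying assignment is: f=True, o=True, p=False, s=False, r=True, v=False, y=False, j=False

Verification: With this assignment, all 34 clauses evaluate to true.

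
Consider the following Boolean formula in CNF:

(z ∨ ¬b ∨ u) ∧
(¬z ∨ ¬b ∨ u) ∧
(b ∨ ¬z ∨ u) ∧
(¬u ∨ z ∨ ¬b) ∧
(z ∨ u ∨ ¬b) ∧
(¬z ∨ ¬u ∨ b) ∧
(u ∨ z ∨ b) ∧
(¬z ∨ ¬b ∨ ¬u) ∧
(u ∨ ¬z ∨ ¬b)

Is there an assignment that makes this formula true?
Yes

Yes, the formula is satisfiable.

One satisfying assignment is: z=False, b=False, u=True

Verification: With this assignment, all 9 clauses evaluate to true.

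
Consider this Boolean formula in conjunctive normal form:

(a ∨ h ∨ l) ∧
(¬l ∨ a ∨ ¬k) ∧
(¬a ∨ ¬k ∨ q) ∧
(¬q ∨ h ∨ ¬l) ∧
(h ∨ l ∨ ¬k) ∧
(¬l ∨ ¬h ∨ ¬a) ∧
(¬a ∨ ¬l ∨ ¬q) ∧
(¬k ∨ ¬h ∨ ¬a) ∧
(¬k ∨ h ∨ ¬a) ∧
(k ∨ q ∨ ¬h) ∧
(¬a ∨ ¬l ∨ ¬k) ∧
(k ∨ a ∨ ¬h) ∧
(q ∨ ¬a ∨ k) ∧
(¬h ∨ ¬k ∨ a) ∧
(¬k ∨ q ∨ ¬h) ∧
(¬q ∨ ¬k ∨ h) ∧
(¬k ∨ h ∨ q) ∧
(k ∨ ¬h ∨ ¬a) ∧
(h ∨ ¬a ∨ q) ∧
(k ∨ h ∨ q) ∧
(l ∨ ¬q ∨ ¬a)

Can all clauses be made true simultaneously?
No

No, the formula is not satisfiable.

No assignment of truth values to the variables can make all 21 clauses true simultaneously.

The formula is UNSAT (unsatisfiable).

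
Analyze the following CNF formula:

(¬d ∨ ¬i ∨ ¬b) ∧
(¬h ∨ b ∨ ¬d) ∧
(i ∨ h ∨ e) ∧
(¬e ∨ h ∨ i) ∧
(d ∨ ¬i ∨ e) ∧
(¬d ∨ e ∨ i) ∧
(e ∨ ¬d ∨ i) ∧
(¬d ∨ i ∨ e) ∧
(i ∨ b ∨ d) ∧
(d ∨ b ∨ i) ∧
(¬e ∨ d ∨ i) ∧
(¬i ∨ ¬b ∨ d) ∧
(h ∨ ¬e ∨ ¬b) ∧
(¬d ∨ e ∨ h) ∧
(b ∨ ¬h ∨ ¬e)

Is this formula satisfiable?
Yes

Yes, the formula is satisfiable.

One satisfying assignment is: b=True, h=True, i=False, d=False, e=False

Verification: With this assignment, all 15 clauses evaluate to true.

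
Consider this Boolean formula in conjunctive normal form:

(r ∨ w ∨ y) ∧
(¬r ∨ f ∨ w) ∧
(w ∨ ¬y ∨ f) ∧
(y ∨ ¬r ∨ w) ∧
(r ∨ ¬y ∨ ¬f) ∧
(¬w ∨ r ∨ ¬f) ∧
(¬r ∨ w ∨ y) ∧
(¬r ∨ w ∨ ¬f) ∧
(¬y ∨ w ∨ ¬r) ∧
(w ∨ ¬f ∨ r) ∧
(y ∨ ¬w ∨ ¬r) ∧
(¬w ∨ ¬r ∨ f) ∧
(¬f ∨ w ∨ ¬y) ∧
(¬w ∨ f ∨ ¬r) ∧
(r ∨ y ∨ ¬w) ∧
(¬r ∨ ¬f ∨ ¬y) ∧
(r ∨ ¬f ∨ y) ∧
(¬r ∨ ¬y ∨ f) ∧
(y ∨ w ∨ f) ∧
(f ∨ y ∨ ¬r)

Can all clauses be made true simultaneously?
Yes

Yes, the formula is satisfiable.

One satisfying assignment is: w=True, f=False, y=True, r=False

Verification: With this assignment, all 20 clauses evaluate to true.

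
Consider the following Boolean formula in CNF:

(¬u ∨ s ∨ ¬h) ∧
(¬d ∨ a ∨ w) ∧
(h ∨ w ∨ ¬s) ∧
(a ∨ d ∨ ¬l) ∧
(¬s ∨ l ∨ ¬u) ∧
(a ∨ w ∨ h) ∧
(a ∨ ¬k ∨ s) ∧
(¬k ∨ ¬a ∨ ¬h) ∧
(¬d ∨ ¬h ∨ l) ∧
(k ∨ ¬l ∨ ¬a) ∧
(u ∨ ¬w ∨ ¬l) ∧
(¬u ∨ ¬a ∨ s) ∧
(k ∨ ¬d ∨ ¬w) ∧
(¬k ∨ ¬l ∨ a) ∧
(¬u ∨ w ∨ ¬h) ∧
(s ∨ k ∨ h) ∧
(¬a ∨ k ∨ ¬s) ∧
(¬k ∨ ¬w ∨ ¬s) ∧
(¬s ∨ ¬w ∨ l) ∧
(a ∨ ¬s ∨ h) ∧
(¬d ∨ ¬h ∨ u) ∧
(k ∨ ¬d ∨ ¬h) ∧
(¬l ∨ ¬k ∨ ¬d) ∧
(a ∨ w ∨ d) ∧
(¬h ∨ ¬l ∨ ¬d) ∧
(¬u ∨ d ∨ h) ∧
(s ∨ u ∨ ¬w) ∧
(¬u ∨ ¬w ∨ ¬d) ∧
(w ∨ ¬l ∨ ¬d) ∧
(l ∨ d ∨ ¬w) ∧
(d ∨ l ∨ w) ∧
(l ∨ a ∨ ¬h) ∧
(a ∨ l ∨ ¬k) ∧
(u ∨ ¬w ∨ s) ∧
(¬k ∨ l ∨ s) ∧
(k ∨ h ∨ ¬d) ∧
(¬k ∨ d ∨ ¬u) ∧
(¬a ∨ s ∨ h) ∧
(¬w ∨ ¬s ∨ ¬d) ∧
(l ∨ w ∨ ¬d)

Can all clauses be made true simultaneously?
No

No, the formula is not satisfiable.

No assignment of truth values to the variables can make all 40 clauses true simultaneously.

The formula is UNSAT (unsatisfiable).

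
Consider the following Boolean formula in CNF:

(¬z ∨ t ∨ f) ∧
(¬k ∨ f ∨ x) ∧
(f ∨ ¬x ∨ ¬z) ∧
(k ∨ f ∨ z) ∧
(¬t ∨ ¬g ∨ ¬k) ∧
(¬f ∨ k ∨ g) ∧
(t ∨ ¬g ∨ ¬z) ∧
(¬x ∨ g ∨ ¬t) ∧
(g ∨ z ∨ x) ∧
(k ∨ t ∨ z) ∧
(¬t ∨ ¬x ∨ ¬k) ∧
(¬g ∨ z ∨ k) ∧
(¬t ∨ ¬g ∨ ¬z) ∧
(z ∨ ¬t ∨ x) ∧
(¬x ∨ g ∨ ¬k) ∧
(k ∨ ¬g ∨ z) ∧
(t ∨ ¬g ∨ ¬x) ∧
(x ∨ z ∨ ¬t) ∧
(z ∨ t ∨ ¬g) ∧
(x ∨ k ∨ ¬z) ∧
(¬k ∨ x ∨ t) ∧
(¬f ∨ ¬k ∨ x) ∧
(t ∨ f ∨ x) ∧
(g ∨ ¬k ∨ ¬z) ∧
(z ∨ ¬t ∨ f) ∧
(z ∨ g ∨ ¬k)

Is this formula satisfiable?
No

No, the formula is not satisfiable.

No assignment of truth values to the variables can make all 26 clauses true simultaneously.

The formula is UNSAT (unsatisfiable).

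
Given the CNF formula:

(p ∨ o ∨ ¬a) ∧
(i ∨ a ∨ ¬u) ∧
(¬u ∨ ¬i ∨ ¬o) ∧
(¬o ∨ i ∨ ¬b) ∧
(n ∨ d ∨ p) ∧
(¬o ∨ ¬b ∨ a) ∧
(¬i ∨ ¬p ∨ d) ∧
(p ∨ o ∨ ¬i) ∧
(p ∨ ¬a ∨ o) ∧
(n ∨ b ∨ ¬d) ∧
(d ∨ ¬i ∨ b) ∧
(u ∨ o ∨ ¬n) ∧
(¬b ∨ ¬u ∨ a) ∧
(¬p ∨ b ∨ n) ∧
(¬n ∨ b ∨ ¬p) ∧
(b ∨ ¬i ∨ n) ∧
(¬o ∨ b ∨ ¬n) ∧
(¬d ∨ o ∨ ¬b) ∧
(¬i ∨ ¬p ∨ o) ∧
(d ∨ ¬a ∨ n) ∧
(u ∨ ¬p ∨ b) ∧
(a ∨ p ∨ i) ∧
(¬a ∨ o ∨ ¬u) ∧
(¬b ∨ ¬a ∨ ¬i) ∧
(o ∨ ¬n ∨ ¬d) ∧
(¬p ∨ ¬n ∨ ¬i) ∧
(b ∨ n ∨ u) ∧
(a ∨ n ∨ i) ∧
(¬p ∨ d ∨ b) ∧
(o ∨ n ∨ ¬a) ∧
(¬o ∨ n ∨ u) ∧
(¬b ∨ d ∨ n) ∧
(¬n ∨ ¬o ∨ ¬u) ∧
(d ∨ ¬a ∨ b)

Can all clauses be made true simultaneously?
No

No, the formula is not satisfiable.

No assignment of truth values to the variables can make all 34 clauses true simultaneously.

The formula is UNSAT (unsatisfiable).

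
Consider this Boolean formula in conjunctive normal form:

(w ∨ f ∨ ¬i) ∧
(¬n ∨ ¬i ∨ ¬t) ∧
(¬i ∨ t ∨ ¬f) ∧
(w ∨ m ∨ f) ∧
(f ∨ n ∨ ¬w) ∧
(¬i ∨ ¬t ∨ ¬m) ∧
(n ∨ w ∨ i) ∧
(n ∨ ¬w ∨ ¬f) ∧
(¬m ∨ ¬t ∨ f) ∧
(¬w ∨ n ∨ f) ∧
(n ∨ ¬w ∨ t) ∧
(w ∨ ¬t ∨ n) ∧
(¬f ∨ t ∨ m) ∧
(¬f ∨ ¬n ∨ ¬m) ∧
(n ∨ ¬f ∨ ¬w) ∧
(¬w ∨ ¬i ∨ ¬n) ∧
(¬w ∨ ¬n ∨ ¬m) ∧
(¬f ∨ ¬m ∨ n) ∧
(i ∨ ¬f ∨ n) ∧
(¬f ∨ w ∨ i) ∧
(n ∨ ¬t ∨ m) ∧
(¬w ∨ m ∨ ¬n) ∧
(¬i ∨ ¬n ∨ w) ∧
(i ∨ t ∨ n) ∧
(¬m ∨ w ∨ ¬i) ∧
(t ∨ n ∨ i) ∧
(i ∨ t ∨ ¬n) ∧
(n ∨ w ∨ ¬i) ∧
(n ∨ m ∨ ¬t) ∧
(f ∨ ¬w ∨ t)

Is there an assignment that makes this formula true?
No

No, the formula is not satisfiable.

No assignment of truth values to the variables can make all 30 clauses true simultaneously.

The formula is UNSAT (unsatisfiable).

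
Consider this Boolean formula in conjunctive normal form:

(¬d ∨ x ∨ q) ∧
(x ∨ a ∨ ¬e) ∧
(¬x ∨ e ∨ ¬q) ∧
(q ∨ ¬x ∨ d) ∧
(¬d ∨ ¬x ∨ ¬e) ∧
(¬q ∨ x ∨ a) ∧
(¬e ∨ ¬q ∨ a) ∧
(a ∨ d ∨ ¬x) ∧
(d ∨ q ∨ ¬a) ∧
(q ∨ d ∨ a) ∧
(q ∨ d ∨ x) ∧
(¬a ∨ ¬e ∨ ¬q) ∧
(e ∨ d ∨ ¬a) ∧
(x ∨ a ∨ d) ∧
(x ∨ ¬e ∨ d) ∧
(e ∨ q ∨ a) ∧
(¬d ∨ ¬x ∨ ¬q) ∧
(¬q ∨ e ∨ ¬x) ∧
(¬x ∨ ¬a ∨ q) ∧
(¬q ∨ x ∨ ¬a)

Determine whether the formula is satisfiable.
No

No, the formula is not satisfiable.

No assignment of truth values to the variables can make all 20 clauses true simultaneously.

The formula is UNSAT (unsatisfiable).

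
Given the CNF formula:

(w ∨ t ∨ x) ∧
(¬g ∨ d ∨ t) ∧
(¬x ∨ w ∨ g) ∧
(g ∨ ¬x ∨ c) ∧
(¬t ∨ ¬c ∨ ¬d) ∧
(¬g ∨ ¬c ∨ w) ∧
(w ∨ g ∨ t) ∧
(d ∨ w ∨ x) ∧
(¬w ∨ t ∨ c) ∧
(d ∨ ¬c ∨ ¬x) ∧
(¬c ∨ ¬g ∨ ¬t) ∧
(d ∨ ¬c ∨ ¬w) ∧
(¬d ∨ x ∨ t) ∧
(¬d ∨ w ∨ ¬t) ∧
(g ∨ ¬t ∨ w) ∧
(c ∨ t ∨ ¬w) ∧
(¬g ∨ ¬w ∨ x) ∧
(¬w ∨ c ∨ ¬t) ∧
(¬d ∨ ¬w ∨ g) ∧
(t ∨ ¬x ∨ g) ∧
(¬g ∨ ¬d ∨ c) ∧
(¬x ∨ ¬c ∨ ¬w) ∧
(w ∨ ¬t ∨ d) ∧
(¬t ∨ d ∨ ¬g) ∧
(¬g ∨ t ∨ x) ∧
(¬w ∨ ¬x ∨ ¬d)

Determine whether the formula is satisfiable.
No

No, the formula is not satisfiable.

No assignment of truth values to the variables can make all 26 clauses true simultaneously.

The formula is UNSAT (unsatisfiable).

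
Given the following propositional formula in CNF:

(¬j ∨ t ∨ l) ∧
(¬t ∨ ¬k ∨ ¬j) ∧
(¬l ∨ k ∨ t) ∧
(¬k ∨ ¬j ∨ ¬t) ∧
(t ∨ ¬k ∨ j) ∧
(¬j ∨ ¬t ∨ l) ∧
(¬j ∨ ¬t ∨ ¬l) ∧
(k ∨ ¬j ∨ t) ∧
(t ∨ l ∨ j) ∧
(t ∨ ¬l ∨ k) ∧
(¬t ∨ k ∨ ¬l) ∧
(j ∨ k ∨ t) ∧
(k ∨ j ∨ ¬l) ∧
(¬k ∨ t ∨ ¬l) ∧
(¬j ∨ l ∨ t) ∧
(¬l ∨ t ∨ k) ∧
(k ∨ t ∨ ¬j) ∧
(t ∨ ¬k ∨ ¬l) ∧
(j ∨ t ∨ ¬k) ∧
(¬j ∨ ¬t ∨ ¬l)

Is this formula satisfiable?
Yes

Yes, the formula is satisfiable.

One satisfying assignment is: k=False, j=False, l=False, t=True

Verification: With this assignment, all 20 clauses evaluate to true.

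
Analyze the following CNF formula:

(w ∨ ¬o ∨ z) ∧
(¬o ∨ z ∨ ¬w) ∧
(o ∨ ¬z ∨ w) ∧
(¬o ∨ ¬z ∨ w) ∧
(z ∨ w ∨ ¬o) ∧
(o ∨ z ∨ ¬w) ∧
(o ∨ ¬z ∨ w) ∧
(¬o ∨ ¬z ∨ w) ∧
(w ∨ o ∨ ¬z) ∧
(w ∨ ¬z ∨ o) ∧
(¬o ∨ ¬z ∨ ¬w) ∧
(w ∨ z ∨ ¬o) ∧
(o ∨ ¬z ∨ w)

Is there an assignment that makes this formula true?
Yes

Yes, the formula is satisfiable.

One satisfying assignment is: z=False, o=False, w=False

Verification: With this assignment, all 13 clauses evaluate to true.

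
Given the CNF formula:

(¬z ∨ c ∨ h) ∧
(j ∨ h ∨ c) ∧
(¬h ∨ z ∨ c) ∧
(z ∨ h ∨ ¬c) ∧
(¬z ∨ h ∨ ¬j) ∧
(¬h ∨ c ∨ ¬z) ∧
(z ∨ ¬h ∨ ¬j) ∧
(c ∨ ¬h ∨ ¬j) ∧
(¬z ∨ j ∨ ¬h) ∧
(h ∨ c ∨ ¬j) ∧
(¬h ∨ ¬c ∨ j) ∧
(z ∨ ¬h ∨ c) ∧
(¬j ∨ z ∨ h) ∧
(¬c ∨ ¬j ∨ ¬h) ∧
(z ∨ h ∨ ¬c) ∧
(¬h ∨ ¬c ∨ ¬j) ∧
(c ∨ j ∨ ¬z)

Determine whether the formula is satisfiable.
Yes

Yes, the formula is satisfiable.

One satisfying assignment is: c=True, h=False, j=False, z=True

Verification: With this assignment, all 17 clauses evaluate to true.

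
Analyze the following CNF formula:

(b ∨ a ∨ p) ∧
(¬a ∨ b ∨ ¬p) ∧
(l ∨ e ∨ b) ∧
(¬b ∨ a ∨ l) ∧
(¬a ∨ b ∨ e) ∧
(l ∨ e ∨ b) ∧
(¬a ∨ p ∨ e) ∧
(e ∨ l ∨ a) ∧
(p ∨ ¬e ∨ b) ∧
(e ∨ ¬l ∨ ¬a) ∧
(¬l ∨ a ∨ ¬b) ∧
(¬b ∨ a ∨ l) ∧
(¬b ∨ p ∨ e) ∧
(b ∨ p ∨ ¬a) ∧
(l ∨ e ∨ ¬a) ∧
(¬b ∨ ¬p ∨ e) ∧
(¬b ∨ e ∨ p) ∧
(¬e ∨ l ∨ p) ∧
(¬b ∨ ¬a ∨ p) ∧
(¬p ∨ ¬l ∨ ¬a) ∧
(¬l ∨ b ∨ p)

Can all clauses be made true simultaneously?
Yes

Yes, the formula is satisfiable.

One satisfying assignment is: b=True, l=False, p=True, e=True, a=True

Verification: With this assignment, all 21 clauses evaluate to true.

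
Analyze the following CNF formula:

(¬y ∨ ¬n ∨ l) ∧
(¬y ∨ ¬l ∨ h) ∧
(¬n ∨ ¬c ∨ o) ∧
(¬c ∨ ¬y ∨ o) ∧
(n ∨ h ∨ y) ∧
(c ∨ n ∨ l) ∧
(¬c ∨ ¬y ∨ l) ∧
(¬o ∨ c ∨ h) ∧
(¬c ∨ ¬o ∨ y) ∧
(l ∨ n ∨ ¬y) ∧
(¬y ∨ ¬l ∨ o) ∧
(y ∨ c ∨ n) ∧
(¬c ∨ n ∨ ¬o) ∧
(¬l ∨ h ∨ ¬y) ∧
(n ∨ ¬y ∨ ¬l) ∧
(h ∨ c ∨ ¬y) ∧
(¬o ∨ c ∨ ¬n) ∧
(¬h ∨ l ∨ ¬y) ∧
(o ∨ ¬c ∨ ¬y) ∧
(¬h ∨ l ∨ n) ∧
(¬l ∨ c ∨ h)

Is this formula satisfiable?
Yes

Yes, the formula is satisfiable.

One satisfying assignment is: h=False, y=False, o=False, n=True, l=False, c=False

Verification: With this assignment, all 21 clauses evaluate to true.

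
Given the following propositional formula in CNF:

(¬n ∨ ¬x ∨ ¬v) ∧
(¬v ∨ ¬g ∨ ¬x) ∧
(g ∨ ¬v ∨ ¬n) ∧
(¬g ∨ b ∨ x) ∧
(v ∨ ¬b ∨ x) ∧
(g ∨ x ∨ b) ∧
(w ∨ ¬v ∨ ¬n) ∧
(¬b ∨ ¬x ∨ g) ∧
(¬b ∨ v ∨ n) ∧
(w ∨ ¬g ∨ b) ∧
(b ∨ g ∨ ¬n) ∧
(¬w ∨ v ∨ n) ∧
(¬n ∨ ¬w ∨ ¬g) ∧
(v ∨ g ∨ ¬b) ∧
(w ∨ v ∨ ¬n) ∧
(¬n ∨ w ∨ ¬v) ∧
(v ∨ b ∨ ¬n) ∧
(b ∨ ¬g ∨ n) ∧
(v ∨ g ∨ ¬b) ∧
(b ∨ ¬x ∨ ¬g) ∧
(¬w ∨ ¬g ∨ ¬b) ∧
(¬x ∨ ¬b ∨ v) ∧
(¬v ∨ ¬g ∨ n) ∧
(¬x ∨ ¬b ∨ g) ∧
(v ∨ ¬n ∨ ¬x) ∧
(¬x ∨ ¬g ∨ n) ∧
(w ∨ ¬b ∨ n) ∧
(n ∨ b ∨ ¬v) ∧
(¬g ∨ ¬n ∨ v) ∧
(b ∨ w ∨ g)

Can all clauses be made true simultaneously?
Yes

Yes, the formula is satisfiable.

One satisfying assignment is: b=True, n=False, x=False, w=True, g=False, v=True

Verification: With this assignment, all 30 clauses evaluate to true.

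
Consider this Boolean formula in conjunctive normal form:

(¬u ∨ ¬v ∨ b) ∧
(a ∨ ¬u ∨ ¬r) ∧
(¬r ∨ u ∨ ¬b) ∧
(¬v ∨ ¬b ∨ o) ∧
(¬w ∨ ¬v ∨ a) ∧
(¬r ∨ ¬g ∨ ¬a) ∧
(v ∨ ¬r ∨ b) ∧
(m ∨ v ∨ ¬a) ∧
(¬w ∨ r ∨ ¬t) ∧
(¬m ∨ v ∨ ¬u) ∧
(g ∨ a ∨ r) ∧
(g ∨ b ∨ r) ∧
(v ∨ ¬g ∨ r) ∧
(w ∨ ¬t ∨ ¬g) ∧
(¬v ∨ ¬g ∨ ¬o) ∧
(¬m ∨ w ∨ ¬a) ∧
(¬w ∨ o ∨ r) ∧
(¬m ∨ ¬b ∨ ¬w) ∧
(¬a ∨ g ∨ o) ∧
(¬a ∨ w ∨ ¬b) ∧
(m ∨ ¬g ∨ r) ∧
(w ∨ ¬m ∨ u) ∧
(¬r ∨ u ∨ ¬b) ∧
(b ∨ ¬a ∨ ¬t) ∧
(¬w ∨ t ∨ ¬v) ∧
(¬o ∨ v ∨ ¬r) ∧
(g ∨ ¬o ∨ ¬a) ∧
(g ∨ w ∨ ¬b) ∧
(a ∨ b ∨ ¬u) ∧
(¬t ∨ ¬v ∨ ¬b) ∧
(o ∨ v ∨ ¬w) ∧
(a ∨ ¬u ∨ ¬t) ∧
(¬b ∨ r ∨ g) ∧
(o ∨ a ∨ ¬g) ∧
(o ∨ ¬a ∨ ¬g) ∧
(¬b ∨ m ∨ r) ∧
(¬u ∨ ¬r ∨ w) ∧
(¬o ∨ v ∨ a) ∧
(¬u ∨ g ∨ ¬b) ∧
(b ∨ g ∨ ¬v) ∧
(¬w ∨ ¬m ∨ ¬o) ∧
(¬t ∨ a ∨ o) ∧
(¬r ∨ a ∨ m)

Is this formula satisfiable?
No

No, the formula is not satisfiable.

No assignment of truth values to the variables can make all 43 clauses true simultaneously.

The formula is UNSAT (unsatisfiable).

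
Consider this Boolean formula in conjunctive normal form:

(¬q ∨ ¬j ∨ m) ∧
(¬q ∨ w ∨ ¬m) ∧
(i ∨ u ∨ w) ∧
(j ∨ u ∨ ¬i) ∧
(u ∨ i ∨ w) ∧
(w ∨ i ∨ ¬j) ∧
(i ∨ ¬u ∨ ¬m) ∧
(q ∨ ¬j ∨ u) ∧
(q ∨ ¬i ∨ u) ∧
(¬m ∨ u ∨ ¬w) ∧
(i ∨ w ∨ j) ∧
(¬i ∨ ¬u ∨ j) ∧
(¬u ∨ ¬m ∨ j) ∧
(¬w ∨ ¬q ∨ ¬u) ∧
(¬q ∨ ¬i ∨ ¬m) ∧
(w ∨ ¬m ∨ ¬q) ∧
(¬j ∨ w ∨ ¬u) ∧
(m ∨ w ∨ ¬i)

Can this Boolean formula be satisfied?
Yes

Yes, the formula is satisfiable.

One satisfying assignment is: m=False, q=False, j=False, i=False, w=True, u=False

Verification: With this assignment, all 18 clauses evaluate to true.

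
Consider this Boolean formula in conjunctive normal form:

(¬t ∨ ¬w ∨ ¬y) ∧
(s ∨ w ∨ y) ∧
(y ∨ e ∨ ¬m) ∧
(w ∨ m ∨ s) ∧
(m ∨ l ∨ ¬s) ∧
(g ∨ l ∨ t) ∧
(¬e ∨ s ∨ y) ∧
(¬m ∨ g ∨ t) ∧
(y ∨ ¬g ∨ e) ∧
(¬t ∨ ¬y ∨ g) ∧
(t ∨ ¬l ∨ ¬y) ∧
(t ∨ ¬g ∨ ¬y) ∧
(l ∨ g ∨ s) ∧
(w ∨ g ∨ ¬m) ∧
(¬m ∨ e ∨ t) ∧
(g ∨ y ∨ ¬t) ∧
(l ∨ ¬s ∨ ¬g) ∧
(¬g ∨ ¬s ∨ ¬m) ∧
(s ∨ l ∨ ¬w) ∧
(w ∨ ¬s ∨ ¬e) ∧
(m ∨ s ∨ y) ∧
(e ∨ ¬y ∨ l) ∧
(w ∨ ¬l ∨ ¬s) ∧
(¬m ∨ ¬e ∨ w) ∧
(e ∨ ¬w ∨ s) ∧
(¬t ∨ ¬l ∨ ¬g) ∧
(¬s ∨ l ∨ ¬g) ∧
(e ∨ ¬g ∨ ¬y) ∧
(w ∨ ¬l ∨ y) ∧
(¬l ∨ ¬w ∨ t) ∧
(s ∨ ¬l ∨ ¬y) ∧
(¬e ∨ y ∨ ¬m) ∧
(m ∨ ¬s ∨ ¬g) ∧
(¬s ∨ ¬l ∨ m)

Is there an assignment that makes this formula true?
No

No, the formula is not satisfiable.

No assignment of truth values to the variables can make all 34 clauses true simultaneously.

The formula is UNSAT (unsatisfiable).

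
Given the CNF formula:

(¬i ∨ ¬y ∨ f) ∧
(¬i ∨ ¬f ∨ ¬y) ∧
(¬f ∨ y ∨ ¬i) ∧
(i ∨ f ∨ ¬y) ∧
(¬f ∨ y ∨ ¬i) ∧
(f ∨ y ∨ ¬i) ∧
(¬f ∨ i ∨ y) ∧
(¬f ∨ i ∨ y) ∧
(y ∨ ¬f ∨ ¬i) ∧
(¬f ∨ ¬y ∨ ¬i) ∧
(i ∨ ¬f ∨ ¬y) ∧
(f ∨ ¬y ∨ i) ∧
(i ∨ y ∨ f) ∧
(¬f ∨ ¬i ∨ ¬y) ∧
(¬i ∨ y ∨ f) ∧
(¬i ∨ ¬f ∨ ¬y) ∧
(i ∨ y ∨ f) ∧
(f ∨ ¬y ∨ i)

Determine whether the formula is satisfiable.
No

No, the formula is not satisfiable.

No assignment of truth values to the variables can make all 18 clauses true simultaneously.

The formula is UNSAT (unsatisfiable).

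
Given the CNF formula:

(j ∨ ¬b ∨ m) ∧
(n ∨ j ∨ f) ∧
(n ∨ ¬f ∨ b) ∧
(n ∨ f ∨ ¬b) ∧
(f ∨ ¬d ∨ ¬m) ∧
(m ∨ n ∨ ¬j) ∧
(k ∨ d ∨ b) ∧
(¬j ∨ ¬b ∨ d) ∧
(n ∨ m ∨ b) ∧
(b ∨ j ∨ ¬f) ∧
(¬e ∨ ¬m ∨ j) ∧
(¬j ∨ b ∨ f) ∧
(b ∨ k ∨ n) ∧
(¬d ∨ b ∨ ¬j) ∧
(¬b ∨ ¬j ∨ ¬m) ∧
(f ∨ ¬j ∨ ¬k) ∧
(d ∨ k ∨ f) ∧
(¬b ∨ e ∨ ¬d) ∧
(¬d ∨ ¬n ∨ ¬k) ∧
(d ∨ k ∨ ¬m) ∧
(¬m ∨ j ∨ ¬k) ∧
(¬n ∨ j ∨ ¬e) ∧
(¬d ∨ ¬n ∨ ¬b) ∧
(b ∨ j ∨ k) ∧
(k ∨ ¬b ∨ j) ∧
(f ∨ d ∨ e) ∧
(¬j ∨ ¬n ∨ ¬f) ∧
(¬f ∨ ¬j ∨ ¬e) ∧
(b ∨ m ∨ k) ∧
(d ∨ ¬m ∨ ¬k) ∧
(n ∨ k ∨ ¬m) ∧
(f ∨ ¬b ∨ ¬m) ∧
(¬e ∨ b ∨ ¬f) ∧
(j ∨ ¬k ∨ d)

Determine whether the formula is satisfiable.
No

No, the formula is not satisfiable.

No assignment of truth values to the variables can make all 34 clauses true simultaneously.

The formula is UNSAT (unsatisfiable).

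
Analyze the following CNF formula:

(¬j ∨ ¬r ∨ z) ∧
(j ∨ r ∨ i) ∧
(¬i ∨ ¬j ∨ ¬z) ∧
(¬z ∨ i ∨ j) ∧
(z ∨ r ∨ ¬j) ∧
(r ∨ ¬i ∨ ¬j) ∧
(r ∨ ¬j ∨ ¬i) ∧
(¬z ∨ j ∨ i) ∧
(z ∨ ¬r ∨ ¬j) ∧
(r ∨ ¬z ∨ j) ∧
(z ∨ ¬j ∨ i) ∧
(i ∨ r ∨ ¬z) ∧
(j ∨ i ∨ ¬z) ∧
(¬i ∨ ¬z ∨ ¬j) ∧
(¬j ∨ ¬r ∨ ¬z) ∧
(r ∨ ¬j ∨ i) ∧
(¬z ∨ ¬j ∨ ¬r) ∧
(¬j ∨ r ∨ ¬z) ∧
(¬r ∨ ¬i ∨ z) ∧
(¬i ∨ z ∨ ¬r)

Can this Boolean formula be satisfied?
Yes

Yes, the formula is satisfiable.

One satisfying assignment is: z=False, j=False, r=True, i=False

Verification: With this assignment, all 20 clauses evaluate to true.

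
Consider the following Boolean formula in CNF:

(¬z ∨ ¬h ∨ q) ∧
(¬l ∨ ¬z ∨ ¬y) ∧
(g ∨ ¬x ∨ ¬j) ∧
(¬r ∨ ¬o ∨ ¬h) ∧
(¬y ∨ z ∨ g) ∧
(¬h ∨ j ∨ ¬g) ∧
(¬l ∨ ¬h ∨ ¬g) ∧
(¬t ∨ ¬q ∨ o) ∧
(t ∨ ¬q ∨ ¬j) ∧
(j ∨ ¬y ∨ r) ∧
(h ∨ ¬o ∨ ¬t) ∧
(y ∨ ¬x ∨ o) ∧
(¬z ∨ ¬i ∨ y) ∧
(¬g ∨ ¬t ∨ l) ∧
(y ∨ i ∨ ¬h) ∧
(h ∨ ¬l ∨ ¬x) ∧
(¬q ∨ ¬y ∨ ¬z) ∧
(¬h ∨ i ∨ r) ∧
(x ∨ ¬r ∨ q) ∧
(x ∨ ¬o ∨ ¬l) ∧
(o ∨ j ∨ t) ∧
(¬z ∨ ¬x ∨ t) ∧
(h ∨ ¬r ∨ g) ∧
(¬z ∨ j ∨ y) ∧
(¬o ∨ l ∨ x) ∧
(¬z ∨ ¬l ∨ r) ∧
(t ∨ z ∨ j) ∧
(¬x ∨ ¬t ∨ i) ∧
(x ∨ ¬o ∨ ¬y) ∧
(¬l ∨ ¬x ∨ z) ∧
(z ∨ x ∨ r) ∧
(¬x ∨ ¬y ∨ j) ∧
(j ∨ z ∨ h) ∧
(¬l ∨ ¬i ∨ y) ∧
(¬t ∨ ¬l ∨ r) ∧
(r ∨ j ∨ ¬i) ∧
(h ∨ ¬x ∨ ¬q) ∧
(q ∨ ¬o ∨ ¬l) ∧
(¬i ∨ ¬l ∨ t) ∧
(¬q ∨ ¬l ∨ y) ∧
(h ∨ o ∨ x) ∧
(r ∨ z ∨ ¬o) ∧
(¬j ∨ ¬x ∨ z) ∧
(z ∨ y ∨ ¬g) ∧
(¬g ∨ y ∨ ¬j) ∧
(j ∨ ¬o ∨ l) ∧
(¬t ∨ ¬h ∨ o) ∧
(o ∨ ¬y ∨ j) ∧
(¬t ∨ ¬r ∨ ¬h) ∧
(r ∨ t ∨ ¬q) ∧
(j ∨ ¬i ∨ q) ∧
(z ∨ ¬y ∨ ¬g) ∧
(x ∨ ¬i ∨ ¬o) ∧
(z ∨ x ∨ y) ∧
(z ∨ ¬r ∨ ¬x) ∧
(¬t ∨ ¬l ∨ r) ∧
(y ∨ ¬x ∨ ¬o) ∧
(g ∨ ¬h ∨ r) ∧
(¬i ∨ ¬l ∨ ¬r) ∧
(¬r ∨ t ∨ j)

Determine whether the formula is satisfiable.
No

No, the formula is not satisfiable.

No assignment of truth values to the variables can make all 60 clauses true simultaneously.

The formula is UNSAT (unsatisfiable).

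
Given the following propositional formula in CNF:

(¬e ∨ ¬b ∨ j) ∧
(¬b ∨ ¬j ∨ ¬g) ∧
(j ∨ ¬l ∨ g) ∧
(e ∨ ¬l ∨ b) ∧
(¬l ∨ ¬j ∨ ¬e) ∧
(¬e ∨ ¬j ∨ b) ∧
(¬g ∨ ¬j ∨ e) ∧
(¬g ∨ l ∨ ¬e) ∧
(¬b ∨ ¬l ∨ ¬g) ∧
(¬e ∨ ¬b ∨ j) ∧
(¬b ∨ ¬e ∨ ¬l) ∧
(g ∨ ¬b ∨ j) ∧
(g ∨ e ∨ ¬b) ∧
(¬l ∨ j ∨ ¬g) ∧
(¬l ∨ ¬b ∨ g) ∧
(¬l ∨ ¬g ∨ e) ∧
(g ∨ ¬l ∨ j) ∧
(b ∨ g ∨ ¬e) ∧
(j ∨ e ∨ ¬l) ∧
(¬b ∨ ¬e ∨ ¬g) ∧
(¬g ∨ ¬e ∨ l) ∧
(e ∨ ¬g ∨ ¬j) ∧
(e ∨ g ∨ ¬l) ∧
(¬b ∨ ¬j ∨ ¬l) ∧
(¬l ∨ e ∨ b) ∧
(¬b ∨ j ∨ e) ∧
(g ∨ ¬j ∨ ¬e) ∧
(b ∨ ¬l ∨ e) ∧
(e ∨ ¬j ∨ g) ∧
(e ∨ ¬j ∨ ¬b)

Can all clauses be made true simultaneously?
Yes

Yes, the formula is satisfiable.

One satisfying assignment is: g=False, e=False, j=False, b=False, l=False

Verification: With this assignment, all 30 clauses evaluate to true.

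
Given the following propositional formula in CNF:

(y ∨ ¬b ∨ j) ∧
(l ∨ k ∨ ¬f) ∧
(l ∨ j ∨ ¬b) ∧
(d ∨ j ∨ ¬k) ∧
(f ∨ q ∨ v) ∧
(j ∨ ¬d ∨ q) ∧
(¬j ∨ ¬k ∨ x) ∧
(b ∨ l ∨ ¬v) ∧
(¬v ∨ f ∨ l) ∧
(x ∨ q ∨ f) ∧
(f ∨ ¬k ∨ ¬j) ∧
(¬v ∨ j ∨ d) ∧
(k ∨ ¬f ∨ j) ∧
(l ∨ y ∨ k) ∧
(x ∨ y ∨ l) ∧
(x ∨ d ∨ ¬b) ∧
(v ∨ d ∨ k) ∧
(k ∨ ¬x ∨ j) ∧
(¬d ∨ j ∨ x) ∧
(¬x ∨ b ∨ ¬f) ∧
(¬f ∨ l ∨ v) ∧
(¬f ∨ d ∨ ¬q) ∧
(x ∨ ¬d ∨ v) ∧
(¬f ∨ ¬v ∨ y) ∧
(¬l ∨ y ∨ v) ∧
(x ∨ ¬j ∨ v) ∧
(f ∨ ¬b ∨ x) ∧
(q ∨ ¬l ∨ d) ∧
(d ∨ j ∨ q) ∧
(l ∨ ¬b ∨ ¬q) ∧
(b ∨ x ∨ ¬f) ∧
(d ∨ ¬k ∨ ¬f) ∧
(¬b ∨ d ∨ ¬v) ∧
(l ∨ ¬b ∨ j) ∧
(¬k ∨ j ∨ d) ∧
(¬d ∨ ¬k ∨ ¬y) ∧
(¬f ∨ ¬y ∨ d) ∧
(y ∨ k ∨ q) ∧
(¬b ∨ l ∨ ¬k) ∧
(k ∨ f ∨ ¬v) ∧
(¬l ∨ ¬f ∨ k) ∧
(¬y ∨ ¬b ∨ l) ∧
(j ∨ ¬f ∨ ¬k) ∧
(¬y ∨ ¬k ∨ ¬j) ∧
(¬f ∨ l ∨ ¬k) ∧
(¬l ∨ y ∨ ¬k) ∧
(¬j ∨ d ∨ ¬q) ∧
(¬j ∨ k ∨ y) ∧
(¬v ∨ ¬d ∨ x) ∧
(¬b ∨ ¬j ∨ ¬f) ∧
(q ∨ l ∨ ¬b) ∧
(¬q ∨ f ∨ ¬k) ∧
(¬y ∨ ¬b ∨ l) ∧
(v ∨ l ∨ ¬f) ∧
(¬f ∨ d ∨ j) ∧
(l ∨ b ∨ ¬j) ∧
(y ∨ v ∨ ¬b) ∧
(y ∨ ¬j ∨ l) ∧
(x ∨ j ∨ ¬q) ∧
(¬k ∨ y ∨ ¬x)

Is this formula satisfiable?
Yes

Yes, the formula is satisfiable.

One satisfying assignment is: j=True, f=False, x=True, k=False, d=True, q=True, v=False, l=True, b=False, y=True

Verification: With this assignment, all 60 clauses evaluate to true.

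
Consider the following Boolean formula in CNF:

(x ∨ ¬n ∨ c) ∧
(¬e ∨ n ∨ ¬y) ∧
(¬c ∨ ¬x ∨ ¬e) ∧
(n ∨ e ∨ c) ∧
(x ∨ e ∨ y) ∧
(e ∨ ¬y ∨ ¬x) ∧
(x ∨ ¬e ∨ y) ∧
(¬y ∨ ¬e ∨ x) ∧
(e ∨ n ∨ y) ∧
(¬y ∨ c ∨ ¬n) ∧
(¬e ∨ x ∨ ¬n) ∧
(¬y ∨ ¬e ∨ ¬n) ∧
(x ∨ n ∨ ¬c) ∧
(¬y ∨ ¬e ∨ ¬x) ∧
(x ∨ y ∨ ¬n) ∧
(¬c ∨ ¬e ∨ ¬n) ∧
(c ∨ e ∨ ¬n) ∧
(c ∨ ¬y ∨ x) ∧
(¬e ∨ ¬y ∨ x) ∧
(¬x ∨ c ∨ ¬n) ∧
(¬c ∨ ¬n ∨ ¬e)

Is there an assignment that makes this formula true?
Yes

Yes, the formula is satisfiable.

One satisfying assignment is: x=True, c=False, y=False, e=True, n=False

Verification: With this assignment, all 21 clauses evaluate to true.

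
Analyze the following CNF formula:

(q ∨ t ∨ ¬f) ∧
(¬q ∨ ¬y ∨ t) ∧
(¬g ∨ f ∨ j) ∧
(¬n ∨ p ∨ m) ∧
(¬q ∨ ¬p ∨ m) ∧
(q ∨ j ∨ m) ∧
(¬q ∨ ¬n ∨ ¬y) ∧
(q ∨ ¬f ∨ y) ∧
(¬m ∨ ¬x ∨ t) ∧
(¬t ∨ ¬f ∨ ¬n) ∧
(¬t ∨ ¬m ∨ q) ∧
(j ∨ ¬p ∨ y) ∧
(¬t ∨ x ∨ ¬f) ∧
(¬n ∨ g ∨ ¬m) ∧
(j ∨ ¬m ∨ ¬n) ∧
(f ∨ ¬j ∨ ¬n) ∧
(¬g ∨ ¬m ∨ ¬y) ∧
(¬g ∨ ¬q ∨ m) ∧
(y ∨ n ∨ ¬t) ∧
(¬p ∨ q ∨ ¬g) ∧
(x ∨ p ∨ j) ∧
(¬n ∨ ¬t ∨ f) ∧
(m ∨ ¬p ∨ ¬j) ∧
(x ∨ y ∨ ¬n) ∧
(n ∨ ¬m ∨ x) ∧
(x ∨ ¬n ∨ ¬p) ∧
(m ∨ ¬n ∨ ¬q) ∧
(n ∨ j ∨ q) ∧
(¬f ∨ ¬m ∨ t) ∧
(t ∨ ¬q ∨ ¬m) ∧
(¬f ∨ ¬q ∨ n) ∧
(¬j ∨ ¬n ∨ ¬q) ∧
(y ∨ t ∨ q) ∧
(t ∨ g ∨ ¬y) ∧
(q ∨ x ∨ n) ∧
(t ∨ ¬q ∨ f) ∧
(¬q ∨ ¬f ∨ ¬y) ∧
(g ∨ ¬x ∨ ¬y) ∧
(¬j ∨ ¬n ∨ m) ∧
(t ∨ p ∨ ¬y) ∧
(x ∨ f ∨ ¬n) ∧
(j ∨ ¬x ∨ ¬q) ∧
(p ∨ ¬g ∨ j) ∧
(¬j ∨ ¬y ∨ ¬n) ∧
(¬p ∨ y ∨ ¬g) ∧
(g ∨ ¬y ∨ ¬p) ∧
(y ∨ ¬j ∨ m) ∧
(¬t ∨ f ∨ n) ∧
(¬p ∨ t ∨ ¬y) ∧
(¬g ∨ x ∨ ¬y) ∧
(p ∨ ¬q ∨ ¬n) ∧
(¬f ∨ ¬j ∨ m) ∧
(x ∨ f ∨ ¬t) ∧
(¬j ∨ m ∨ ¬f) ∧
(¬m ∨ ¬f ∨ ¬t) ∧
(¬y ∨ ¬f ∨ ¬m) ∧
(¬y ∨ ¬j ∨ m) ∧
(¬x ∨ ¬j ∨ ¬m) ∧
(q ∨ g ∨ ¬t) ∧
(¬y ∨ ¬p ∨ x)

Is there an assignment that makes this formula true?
No

No, the formula is not satisfiable.

No assignment of truth values to the variables can make all 60 clauses true simultaneously.

The formula is UNSAT (unsatisfiable).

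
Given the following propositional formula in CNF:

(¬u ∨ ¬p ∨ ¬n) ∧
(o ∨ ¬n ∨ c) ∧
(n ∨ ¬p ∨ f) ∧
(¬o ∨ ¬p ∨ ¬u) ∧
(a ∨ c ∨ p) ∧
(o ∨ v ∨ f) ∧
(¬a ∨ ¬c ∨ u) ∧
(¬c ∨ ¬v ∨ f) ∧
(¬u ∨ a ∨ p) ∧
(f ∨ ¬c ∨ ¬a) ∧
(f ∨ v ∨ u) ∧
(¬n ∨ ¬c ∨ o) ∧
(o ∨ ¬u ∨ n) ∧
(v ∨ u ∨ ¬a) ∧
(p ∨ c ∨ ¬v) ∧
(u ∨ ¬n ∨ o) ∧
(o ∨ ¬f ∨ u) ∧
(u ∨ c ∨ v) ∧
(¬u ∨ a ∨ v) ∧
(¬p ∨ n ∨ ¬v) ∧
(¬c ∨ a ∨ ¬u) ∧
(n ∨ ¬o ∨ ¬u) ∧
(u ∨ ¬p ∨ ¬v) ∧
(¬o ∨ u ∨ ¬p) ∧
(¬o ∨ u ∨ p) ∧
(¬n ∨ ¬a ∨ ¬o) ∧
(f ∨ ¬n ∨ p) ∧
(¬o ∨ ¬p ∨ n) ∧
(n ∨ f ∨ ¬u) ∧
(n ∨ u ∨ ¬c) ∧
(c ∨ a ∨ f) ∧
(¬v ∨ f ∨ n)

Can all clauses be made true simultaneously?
No

No, the formula is not satisfiable.

No assignment of truth values to the variables can make all 32 clauses true simultaneously.

The formula is UNSAT (unsatisfiable).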